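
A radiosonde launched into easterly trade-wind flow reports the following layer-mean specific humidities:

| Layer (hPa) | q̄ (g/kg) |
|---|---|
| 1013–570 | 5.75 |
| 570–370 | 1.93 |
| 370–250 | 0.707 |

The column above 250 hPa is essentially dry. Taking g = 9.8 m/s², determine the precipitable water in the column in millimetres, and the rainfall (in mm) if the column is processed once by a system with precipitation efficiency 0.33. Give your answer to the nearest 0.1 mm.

Precipitable water is the column-integrated vapour mass per unit area: PW = (1/g) Σ q̄ Δp, with q in kg/kg and Δp in Pa (1 kg/m² of water = 1 mm).
Layer 1013–570 hPa: Δp = 443 hPa = 44300 Pa, q̄ = 0.00575 kg/kg → 0.00575 × 44300 / 9.8 = 25.99 mm
Layer 570–370 hPa: Δp = 200 hPa = 20000 Pa, q̄ = 0.00193 kg/kg → 0.00193 × 20000 / 9.8 = 3.94 mm
Layer 370–250 hPa: Δp = 120 hPa = 12000 Pa, q̄ = 0.000707 kg/kg → 0.000707 × 12000 / 9.8 = 0.87 mm
PW = 25.99 + 3.94 + 0.87 = 30.80 ≈ 30.8 mm.
Rainfall = ε × PW = 0.33 × 30.8 = 10.2 mm.

PW ≈ 30.8 mm; rainfall ≈ 10.2 mm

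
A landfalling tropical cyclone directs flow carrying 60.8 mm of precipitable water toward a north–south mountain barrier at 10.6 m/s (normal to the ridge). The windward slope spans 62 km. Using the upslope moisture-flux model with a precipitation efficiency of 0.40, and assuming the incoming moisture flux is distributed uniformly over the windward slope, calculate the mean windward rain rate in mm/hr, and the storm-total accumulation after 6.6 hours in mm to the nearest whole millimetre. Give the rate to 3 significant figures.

Incoming column moisture flux per unit ridge length: F = V × PW = 10.6 × 60.8 = 644.48 mm·m/s.
Spread over the 62 km slope with efficiency ε = 0.40: R = ε·F/W = 0.40 × 644.48 / 62000 m = 4.158e-03 mm/s.
R = 4.158e-03 × 3600 = 15.0 mm/hr.
Over 6.6 h: total = 15.0 × 6.6 = 99 mm.

R ≈ 15.0 mm/hr; total ≈ 99 mm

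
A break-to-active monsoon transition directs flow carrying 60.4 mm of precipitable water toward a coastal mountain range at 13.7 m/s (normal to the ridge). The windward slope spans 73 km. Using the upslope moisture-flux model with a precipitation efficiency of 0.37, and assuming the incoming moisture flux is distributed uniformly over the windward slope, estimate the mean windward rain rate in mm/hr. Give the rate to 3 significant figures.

Incoming column moisture flux per unit ridge length: F = V × PW = 13.7 × 60.4 = 827.48 mm·m/s.
Spread over the 73 km slope with efficiency ε = 0.37: R = ε·F/W = 0.37 × 827.48 / 73000 m = 4.194e-03 mm/s.
R = 4.194e-03 × 3600 = 15.1 mm/hr.

R ≈ 15.1 mm/hr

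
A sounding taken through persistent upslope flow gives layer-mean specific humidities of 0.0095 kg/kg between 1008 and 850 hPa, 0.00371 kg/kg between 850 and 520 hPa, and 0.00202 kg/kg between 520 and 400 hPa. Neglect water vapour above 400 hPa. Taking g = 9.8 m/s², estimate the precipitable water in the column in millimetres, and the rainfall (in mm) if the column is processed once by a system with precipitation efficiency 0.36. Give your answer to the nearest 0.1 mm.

PW ≈ 30.3 mm; rainfall ≈ 10.9 mm

Precipitable water is the column-integrated vapour mass per unit area: PW = (1/g) Σ q̄ Δp, with q in kg/kg and Δp in Pa (1 kg/m² of water = 1 mm).
Layer 1008–850 hPa: Δp = 158 hPa = 15800 Pa, q̄ = 0.0095 kg/kg → 0.0095 × 15800 / 9.8 = 15.32 mm
Layer 850–520 hPa: Δp = 330 hPa = 33000 Pa, q̄ = 0.00371 kg/kg → 0.00371 × 33000 / 9.8 = 12.49 mm
Layer 520–400 hPa: Δp = 120 hPa = 12000 Pa, q̄ = 0.00202 kg/kg → 0.00202 × 12000 / 9.8 = 2.47 mm
PW = 15.32 + 12.49 + 2.47 = 30.28 ≈ 30.3 mm.
Rainfall = ε × PW = 0.36 × 30.3 = 10.9 mm.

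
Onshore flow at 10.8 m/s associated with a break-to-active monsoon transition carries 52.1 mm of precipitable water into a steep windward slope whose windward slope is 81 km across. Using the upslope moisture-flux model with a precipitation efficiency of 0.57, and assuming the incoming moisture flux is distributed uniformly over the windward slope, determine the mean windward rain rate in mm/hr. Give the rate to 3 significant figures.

R ≈ 14.3 mm/hr

Incoming column moisture flux per unit ridge length: F = V × PW = 10.8 × 52.1 = 562.68 mm·m/s.
Spread over the 81 km slope with efficiency ε = 0.57: R = ε·F/W = 0.57 × 562.68 / 81000 m = 3.960e-03 mm/s.
R = 3.960e-03 × 3600 = 14.3 mm/hr.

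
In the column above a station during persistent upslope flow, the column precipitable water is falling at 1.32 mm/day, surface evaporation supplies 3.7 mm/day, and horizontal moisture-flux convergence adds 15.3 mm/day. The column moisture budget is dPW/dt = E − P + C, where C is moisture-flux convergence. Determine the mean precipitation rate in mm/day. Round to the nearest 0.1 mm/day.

P ≈ 20.3 mm/day

dPW/dt = -1.32 mm/day.
P = E + C − dPW/dt = 3.7 + (15.3) − (-1.32) = 20.3 mm/day.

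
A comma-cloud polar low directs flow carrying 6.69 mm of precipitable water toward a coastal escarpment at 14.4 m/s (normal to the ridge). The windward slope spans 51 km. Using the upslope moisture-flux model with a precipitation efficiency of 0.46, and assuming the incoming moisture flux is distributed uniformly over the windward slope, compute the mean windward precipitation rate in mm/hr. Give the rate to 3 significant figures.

R ≈ 3.13 mm/hr

Incoming column moisture flux per unit ridge length: F = V × PW = 14.4 × 6.69 = 96.336 mm·m/s.
Spread over the 51 km slope with efficiency ε = 0.46: R = ε·F/W = 0.46 × 96.336 / 51000 m = 8.689e-04 mm/s.
R = 8.689e-04 × 3600 = 3.13 mm/hr.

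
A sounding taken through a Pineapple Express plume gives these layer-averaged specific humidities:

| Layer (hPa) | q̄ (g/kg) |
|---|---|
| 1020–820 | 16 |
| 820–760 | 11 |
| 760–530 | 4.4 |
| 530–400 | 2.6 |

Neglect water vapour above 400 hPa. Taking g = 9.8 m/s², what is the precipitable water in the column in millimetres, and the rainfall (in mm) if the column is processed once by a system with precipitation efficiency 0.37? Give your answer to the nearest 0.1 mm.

PW ≈ 53.2 mm; rainfall ≈ 19.7 mm

Precipitable water is the column-integrated vapour mass per unit area: PW = (1/g) Σ q̄ Δp, with q in kg/kg and Δp in Pa (1 kg/m² of water = 1 mm).
Layer 1020–820 hPa: Δp = 200 hPa = 20000 Pa, q̄ = 0.016 kg/kg → 0.016 × 20000 / 9.8 = 32.65 mm
Layer 820–760 hPa: Δp = 60 hPa = 6000 Pa, q̄ = 0.011 kg/kg → 0.011 × 6000 / 9.8 = 6.73 mm
Layer 760–530 hPa: Δp = 230 hPa = 23000 Pa, q̄ = 0.0044 kg/kg → 0.0044 × 23000 / 9.8 = 10.33 mm
Layer 530–400 hPa: Δp = 130 hPa = 13000 Pa, q̄ = 0.0026 kg/kg → 0.0026 × 13000 / 9.8 = 3.45 mm
PW = 32.65 + 6.73 + 10.33 + 3.45 = 53.16 ≈ 53.2 mm.
Rainfall = ε × PW = 0.37 × 53.2 = 19.7 mm.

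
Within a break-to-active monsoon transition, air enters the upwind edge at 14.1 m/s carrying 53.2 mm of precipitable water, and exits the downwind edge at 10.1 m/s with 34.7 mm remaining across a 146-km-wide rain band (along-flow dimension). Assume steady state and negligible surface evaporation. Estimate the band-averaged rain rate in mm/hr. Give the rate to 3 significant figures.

R ≈ 9.85 mm/hr

Column moisture flux per unit crosswind length is F = V × PW.
Inflow: F_in = 14.1 × 53.2 = 750.12 mm·m/s
Outflow: F_out = 10.1 × 34.7 = 350.47 mm·m/s
Steady-state rate R = (F_in − F_out)/L = (750.12 − 350.47) / 146000 m = 2.737e-03 mm/s.
R = 2.737e-03 × 3600 = 9.85 mm/hr.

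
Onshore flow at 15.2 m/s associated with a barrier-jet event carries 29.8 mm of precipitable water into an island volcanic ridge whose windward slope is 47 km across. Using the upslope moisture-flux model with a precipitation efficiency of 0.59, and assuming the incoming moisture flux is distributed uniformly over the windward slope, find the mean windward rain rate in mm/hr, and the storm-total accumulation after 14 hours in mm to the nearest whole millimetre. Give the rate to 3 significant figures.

R ≈ 20.5 mm/hr; total ≈ 287 mm

Incoming column moisture flux per unit ridge length: F = V × PW = 15.2 × 29.8 = 452.96 mm·m/s.
Spread over the 47 km slope with efficiency ε = 0.59: R = ε·F/W = 0.59 × 452.96 / 47000 m = 5.686e-03 mm/s.
R = 5.686e-03 × 3600 = 20.5 mm/hr.
Over 14 h: total = 20.5 × 14 = 287 mm.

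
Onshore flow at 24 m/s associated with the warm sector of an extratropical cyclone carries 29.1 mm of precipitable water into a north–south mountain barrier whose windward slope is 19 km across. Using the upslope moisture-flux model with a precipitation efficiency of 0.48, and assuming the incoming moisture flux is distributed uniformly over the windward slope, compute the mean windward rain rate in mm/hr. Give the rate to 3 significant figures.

Incoming column moisture flux per unit ridge length: F = V × PW = 24 × 29.1 = 698.4 mm·m/s.
Spread over the 19 km slope with efficiency ε = 0.48: R = ε·F/W = 0.48 × 698.4 / 19000 m = 1.764e-02 mm/s.
R = 1.764e-02 × 3600 = 63.5 mm/hr.

R ≈ 63.5 mm/hr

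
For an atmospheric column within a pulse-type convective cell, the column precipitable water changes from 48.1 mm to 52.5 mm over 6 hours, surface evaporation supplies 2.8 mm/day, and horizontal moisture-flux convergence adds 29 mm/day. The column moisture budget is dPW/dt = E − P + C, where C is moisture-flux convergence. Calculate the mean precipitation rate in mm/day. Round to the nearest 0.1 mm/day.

P ≈ 14.2 mm/day

dPW/dt = (52.5 − 48.1) mm / (6/24 day) = +17.600 mm/day.
P = E + C − dPW/dt = 2.8 + (29) − (+17.600) = 14.2 mm/day.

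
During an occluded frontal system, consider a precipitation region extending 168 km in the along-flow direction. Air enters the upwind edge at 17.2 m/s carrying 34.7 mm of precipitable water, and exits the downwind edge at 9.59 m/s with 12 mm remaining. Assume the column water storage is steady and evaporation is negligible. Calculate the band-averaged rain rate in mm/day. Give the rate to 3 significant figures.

R ≈ 248 mm/day

Column moisture flux per unit crosswind length is F = V × PW.
Inflow: F_in = 17.2 × 34.7 = 596.84 mm·m/s
Outflow: F_out = 9.59 × 12 = 115.08 mm·m/s
Steady-state rate R = (F_in − F_out)/L = (596.84 − 115.08) / 168000 m = 2.868e-03 mm/s.
R = 2.868e-03 × 3600 × 24 = 248 mm/day.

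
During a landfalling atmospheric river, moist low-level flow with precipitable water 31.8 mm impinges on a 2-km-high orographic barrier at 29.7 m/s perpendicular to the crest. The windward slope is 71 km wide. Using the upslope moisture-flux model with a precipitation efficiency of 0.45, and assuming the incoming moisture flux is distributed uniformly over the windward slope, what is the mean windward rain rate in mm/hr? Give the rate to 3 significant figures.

R ≈ 21.5 mm/hr

Incoming column moisture flux per unit ridge length: F = V × PW = 29.7 × 31.8 = 944.46 mm·m/s.
Spread over the 71 km slope with efficiency ε = 0.45: R = ε·F/W = 0.45 × 944.46 / 71000 m = 5.986e-03 mm/s.
R = 5.986e-03 × 3600 = 21.5 mm/hr.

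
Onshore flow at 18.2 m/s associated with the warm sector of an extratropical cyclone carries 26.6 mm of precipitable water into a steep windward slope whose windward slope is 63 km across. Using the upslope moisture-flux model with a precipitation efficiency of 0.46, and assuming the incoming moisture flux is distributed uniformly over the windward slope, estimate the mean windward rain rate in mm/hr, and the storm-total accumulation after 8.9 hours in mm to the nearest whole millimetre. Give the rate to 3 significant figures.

R ≈ 12.7 mm/hr; total ≈ 113 mm

Incoming column moisture flux per unit ridge length: F = V × PW = 18.2 × 26.6 = 484.12 mm·m/s.
Spread over the 63 km slope with efficiency ε = 0.46: R = ε·F/W = 0.46 × 484.12 / 63000 m = 3.535e-03 mm/s.
R = 3.535e-03 × 3600 = 12.7 mm/hr.
Over 8.9 h: total = 12.7 × 8.9 = 113.03 ≈ 113 mm.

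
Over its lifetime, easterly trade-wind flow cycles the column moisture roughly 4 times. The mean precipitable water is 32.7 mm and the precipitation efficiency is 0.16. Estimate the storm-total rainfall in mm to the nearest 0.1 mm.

Each cycle deposits ε × PW = 0.16 × 32.7 = 5.232 mm.
Over 4 cycles: 4 × 5.232 = 20.9 mm.

rainfall ≈ 20.9 mm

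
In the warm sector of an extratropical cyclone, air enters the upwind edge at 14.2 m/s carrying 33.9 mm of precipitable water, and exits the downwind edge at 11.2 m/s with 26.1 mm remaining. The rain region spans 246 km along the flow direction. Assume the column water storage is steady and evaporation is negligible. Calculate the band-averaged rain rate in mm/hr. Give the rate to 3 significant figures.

R ≈ 2.77 mm/hr

Column moisture flux per unit crosswind length is F = V × PW.
Inflow: F_in = 14.2 × 33.9 = 481.38 mm·m/s
Outflow: F_out = 11.2 × 26.1 = 292.32 mm·m/s
Steady-state rate R = (F_in − F_out)/L = (481.38 − 292.32) / 246000 m = 7.685e-04 mm/s.
R = 7.685e-04 × 3600 = 2.77 mm/hr.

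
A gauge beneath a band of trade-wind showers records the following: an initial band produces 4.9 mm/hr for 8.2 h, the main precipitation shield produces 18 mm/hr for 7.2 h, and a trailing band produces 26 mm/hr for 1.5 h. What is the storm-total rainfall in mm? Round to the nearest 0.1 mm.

total ≈ 208.8 mm

Total = Σ Rᵢ Δtᵢ = 4.9 × 8.2 + 18 × 7.2 + 26 × 1.5
      = 40.18 + 129.6 + 39 = 208.8 mm.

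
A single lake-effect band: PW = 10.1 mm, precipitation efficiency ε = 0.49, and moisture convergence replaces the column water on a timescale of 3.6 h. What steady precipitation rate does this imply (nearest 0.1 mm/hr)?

R ≈ 1.4 mm/hr

Each overturning extracts ε × PW = 0.49 × 10.1 = 4.949 mm.
Rate = ε·PW / τ = 4.949 / 3.6 h = 1.4 mm/hr.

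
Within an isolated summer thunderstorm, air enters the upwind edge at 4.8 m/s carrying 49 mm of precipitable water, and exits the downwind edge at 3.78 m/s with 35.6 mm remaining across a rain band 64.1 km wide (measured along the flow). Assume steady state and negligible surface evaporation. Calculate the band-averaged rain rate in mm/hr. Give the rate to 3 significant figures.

Column moisture flux per unit crosswind length is F = V × PW.
Inflow: F_in = 4.8 × 49 = 235.2 mm·m/s
Outflow: F_out = 3.78 × 35.6 = 134.568 mm·m/s
Steady-state rate R = (F_in − F_out)/L = (235.2 − 134.568) / 64100 m = 1.570e-03 mm/s.
R = 1.570e-03 × 3600 = 5.65 mm/hr.

R ≈ 5.65 mm/hr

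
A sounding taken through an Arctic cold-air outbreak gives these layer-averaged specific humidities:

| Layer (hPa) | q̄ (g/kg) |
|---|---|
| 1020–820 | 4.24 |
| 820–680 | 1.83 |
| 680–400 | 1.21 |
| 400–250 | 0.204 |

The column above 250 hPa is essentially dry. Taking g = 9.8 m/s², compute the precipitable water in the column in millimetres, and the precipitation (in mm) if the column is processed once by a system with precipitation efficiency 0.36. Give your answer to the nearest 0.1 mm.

PW ≈ 15.0 mm; precipitation ≈ 5.4 mm

Precipitable water is the column-integrated vapour mass per unit area: PW = (1/g) Σ q̄ Δp, with q in kg/kg and Δp in Pa (1 kg/m² of water = 1 mm).
Layer 1020–820 hPa: Δp = 200 hPa = 20000 Pa, q̄ = 0.00424 kg/kg → 0.00424 × 20000 / 9.8 = 8.65 mm
Layer 820–680 hPa: Δp = 140 hPa = 14000 Pa, q̄ = 0.00183 kg/kg → 0.00183 × 14000 / 9.8 = 2.61 mm
Layer 680–400 hPa: Δp = 280 hPa = 28000 Pa, q̄ = 0.00121 kg/kg → 0.00121 × 28000 / 9.8 = 3.46 mm
Layer 400–250 hPa: Δp = 150 hPa = 15000 Pa, q̄ = 0.000204 kg/kg → 0.000204 × 15000 / 9.8 = 0.31 mm
PW = 8.65 + 2.61 + 3.46 + 0.31 = 15.03 ≈ 15.0 mm.
Precipitation = ε × PW = 0.36 × 15.0 = 5.4 mm.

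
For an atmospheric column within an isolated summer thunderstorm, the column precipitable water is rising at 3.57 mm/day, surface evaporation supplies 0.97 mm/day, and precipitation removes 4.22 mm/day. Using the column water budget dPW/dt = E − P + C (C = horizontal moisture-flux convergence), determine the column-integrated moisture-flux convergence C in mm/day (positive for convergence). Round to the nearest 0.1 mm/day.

C ≈ 6.8 mm/day

dPW/dt = +3.57 mm/day.
C = dPW/dt − E + P = (+3.57) − 0.97 + 4.22 = 6.8 mm/day.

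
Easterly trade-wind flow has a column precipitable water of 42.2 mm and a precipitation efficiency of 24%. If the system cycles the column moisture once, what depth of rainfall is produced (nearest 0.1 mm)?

rainfall ≈ 10.1 mm

Rainfall = ε × PW = 0.24 × 42.2 = 10.1 mm.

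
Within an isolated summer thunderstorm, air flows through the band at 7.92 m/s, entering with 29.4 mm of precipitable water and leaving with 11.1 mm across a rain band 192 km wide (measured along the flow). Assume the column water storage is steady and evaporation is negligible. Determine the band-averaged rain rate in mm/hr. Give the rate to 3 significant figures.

R ≈ 2.72 mm/hr

Column moisture flux per unit crosswind length is F = V × PW.
Inflow: F_in = 7.92 × 29.4 = 232.848 mm·m/s
Outflow: F_out = 7.92 × 11.1 = 87.912 mm·m/s
Steady-state rate R = (F_in − F_out)/L = (232.848 − 87.912) / 192000 m = 7.549e-04 mm/s.
R = 7.549e-04 × 3600 = 2.72 mm/hr.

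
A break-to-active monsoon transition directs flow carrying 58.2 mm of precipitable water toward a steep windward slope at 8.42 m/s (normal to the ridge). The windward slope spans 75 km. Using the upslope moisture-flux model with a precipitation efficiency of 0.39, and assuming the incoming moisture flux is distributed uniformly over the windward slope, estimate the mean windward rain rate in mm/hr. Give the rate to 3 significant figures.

R ≈ 9.17 mm/hr

Incoming column moisture flux per unit ridge length: F = V × PW = 8.42 × 58.2 = 490.044 mm·m/s.
Spread over the 75 km slope with efficiency ε = 0.39: R = ε·F/W = 0.39 × 490.044 / 75000 m = 2.548e-03 mm/s.
R = 2.548e-03 × 3600 = 9.17 mm/hr.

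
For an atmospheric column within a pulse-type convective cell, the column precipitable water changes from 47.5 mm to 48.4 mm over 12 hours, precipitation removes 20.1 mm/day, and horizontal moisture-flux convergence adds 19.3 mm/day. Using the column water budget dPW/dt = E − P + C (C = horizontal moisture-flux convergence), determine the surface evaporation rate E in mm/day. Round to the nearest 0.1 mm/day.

E ≈ 2.6 mm/day

dPW/dt = (48.4 − 47.5) mm / (12/24 day) = +1.800 mm/day.
E = dPW/dt + P − C = (+1.800) + 20.1 − (19.3) = 2.6 mm/day.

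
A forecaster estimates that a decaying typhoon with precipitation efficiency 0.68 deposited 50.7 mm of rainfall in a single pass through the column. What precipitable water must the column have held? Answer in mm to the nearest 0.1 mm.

PW = rainfall / ε = 50.7 / 0.68 = 74.6 mm.

PW ≈ 74.6 mm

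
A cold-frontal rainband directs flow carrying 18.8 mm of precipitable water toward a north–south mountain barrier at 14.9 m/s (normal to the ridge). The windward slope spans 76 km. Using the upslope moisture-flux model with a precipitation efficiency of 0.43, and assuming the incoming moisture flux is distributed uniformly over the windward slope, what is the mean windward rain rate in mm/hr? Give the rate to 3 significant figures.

R ≈ 5.71 mm/hr

Incoming column moisture flux per unit ridge length: F = V × PW = 14.9 × 18.8 = 280.12 mm·m/s.
Spread over the 76 km slope with efficiency ε = 0.43: R = ε·F/W = 0.43 × 280.12 / 76000 m = 1.585e-03 mm/s.
R = 1.585e-03 × 3600 = 5.71 mm/hr.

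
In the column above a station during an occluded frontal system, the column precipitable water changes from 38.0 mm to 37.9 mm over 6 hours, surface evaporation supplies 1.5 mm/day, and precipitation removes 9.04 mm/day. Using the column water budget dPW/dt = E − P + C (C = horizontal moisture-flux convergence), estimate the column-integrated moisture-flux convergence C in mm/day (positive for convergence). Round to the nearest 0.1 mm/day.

C ≈ 7.1 mm/day

dPW/dt = (37.9 − 38.0) mm / (6/24 day) = -0.400 mm/day.
C = dPW/dt − E + P = (-0.400) − 1.5 + 9.04 = 7.1 mm/day.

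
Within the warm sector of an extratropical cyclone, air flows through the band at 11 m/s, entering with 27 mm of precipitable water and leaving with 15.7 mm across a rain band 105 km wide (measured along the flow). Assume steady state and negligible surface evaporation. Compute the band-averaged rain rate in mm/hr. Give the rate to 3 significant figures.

R ≈ 4.26 mm/hr

Column moisture flux per unit crosswind length is F = V × PW.
Inflow: F_in = 11 × 27 = 297 mm·m/s
Outflow: F_out = 11 × 15.7 = 172.7 mm·m/s
Steady-state rate R = (F_in − F_out)/L = (297 − 172.7) / 105000 m = 1.184e-03 mm/s.
R = 1.184e-03 × 3600 = 4.26 mm/hr.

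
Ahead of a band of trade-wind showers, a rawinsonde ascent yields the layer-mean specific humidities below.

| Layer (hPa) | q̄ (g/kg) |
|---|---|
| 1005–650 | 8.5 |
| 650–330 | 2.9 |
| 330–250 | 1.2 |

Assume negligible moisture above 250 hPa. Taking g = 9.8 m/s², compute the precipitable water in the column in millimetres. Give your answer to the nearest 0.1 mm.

PW ≈ 41.2 mm

Precipitable water is the column-integrated vapour mass per unit area: PW = (1/g) Σ q̄ Δp, with q in kg/kg and Δp in Pa (1 kg/m² of water = 1 mm).
Layer 1005–650 hPa: Δp = 355 hPa = 35500 Pa, q̄ = 0.0085 kg/kg → 0.0085 × 35500 / 9.8 = 30.79 mm
Layer 650–330 hPa: Δp = 320 hPa = 32000 Pa, q̄ = 0.0029 kg/kg → 0.0029 × 32000 / 9.8 = 9.47 mm
Layer 330–250 hPa: Δp = 80 hPa = 8000 Pa, q̄ = 0.0012 kg/kg → 0.0012 × 8000 / 9.8 = 0.98 mm
PW = 30.79 + 9.47 + 0.98 = 41.24 ≈ 41.2 mm.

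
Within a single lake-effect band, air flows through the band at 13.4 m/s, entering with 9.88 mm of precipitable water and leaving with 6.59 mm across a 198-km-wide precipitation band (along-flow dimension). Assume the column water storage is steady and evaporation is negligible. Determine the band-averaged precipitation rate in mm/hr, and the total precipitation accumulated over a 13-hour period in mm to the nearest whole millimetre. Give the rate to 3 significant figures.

Column moisture flux per unit crosswind length is F = V × PW.
Inflow: F_in = 13.4 × 9.88 = 132.392 mm·m/s
Outflow: F_out = 13.4 × 6.59 = 88.306 mm·m/s
Steady-state rate R = (F_in − F_out)/L = (132.392 − 88.306) / 198000 m = 2.227e-04 mm/s.
R = 2.227e-04 × 3600 = 0.802 mm/hr.
Over 13 h: total = 0.802 × 13 = 10.426 ≈ 10 mm.

R ≈ 0.802 mm/hr; total ≈ 10 mm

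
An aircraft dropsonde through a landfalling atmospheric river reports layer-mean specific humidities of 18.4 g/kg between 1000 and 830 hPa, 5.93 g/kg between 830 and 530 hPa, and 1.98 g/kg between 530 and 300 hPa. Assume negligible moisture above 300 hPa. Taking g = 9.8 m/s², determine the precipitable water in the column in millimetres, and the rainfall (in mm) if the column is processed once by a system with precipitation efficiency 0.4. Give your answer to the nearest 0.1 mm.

Precipitable water is the column-integrated vapour mass per unit area: PW = (1/g) Σ q̄ Δp, with q in kg/kg and Δp in Pa (1 kg/m² of water = 1 mm).
Layer 1000–830 hPa: Δp = 170 hPa = 17000 Pa, q̄ = 0.0184 kg/kg → 0.0184 × 17000 / 9.8 = 31.92 mm
Layer 830–530 hPa: Δp = 300 hPa = 30000 Pa, q̄ = 0.00593 kg/kg → 0.00593 × 30000 / 9.8 = 18.15 mm
Layer 530–300 hPa: Δp = 230 hPa = 23000 Pa, q̄ = 0.00198 kg/kg → 0.00198 × 23000 / 9.8 = 4.65 mm
PW = 31.92 + 18.15 + 4.65 = 54.72 ≈ 54.7 mm.
Rainfall = ε × PW = 0.4 × 54.7 = 21.9 mm.

PW ≈ 54.7 mm; rainfall ≈ 21.9 mm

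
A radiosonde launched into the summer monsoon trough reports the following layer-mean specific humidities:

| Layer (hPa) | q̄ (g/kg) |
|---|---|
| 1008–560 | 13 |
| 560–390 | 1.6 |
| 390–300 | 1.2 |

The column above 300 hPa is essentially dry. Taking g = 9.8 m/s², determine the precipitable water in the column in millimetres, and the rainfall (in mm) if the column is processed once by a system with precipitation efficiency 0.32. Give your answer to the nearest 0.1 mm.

Precipitable water is the column-integrated vapour mass per unit area: PW = (1/g) Σ q̄ Δp, with q in kg/kg and Δp in Pa (1 kg/m² of water = 1 mm).
Layer 1008–560 hPa: Δp = 448 hPa = 44800 Pa, q̄ = 0.013 kg/kg → 0.013 × 44800 / 9.8 = 59.43 mm
Layer 560–390 hPa: Δp = 170 hPa = 17000 Pa, q̄ = 0.0016 kg/kg → 0.0016 × 17000 / 9.8 = 2.78 mm
Layer 390–300 hPa: Δp = 90 hPa = 9000 Pa, q̄ = 0.0012 kg/kg → 0.0012 × 9000 / 9.8 = 1.10 mm
PW = 59.43 + 2.78 + 1.10 = 63.31 ≈ 63.3 mm.
Rainfall = ε × PW = 0.32 × 63.3 = 20.3 mm.

PW ≈ 63.3 mm; rainfall ≈ 20.3 mm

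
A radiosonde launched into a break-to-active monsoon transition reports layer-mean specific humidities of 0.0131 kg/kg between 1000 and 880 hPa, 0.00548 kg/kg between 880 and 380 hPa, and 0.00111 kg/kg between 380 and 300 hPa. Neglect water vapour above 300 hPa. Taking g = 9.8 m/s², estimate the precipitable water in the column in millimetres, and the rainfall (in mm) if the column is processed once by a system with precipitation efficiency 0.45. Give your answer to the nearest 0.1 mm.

Precipitable water is the column-integrated vapour mass per unit area: PW = (1/g) Σ q̄ Δp, with q in kg/kg and Δp in Pa (1 kg/m² of water = 1 mm).
Layer 1000–880 hPa: Δp = 120 hPa = 12000 Pa, q̄ = 0.0131 kg/kg → 0.0131 × 12000 / 9.8 = 16.04 mm
Layer 880–380 hPa: Δp = 500 hPa = 50000 Pa, q̄ = 0.00548 kg/kg → 0.00548 × 50000 / 9.8 = 27.96 mm
Layer 380–300 hPa: Δp = 80 hPa = 8000 Pa, q̄ = 0.00111 kg/kg → 0.00111 × 8000 / 9.8 = 0.91 mm
PW = 16.04 + 27.96 + 0.91 = 44.91 ≈ 44.9 mm.
Rainfall = ε × PW = 0.45 × 44.9 = 20.2 mm.

PW ≈ 44.9 mm; rainfall ≈ 20.2 mm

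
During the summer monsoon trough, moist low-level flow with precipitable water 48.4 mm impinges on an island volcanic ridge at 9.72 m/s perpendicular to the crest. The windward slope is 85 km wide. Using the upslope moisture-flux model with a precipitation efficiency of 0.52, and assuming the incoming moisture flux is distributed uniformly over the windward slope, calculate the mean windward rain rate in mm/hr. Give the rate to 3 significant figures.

Incoming column moisture flux per unit ridge length: F = V × PW = 9.72 × 48.4 = 470.448 mm·m/s.
Spread over the 85 km slope with efficiency ε = 0.52: R = ε·F/W = 0.52 × 470.448 / 85000 m = 2.878e-03 mm/s.
R = 2.878e-03 × 3600 = 10.4 mm/hr.

R ≈ 10.4 mm/hr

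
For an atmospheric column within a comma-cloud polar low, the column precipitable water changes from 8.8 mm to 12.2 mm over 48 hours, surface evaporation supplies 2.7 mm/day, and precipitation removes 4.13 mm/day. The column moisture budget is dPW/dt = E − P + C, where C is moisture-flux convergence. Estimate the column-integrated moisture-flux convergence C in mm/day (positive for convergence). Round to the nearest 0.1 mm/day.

dPW/dt = (12.2 − 8.8) mm / (48/24 day) = +1.700 mm/day.
C = dPW/dt − E + P = (+1.700) − 2.7 + 4.13 = 3.1 mm/day.

C ≈ 3.1 mm/day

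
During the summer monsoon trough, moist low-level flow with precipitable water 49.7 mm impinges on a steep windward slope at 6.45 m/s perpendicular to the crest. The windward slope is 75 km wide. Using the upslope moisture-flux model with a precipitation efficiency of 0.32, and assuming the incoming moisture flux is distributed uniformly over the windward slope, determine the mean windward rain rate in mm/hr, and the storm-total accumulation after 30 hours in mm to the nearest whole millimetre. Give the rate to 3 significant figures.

Incoming column moisture flux per unit ridge length: F = V × PW = 6.45 × 49.7 = 320.565 mm·m/s.
Spread over the 75 km slope with efficiency ε = 0.32: R = ε·F/W = 0.32 × 320.565 / 75000 m = 1.368e-03 mm/s.
R = 1.368e-03 × 3600 = 4.92 mm/hr.
Over 30 h: total = 4.92 × 30 = 147.6 ≈ 148 mm.

R ≈ 4.92 mm/hr; total ≈ 148 mm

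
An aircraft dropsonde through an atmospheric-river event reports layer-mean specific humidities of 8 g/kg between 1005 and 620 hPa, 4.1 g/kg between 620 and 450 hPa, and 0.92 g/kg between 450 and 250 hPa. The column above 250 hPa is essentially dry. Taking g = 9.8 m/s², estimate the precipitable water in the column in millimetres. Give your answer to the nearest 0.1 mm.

PW ≈ 40.4 mm

Precipitable water is the column-integrated vapour mass per unit area: PW = (1/g) Σ q̄ Δp, with q in kg/kg and Δp in Pa (1 kg/m² of water = 1 mm).
Layer 1005–620 hPa: Δp = 385 hPa = 38500 Pa, q̄ = 0.008 kg/kg → 0.008 × 38500 / 9.8 = 31.43 mm
Layer 620–450 hPa: Δp = 170 hPa = 17000 Pa, q̄ = 0.0041 kg/kg → 0.0041 × 17000 / 9.8 = 7.11 mm
Layer 450–250 hPa: Δp = 200 hPa = 20000 Pa, q̄ = 0.00092 kg/kg → 0.00092 × 20000 / 9.8 = 1.88 mm
PW = 31.43 + 7.11 + 1.88 = 40.42 ≈ 40.4 mm.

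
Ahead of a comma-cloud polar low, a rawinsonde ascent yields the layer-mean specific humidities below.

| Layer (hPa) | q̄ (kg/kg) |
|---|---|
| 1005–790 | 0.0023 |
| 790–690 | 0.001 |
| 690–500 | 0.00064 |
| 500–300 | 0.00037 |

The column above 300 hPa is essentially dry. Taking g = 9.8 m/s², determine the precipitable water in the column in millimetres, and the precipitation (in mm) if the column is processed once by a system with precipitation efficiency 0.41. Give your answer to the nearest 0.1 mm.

PW ≈ 8.1 mm; precipitation ≈ 3.3 mm

Precipitable water is the column-integrated vapour mass per unit area: PW = (1/g) Σ q̄ Δp, with q in kg/kg and Δp in Pa (1 kg/m² of water = 1 mm).
Layer 1005–790 hPa: Δp = 215 hPa = 21500 Pa, q̄ = 0.0023 kg/kg → 0.0023 × 21500 / 9.8 = 5.05 mm
Layer 790–690 hPa: Δp = 100 hPa = 10000 Pa, q̄ = 0.001 kg/kg → 0.001 × 10000 / 9.8 = 1.02 mm
Layer 690–500 hPa: Δp = 190 hPa = 19000 Pa, q̄ = 0.00064 kg/kg → 0.00064 × 19000 / 9.8 = 1.24 mm
Layer 500–300 hPa: Δp = 200 hPa = 20000 Pa, q̄ = 0.00037 kg/kg → 0.00037 × 20000 / 9.8 = 0.76 mm
PW = 5.05 + 1.02 + 1.24 + 0.76 = 8.07 ≈ 8.1 mm.
Precipitation = ε × PW = 0.41 × 8.1 = 3.3 mm.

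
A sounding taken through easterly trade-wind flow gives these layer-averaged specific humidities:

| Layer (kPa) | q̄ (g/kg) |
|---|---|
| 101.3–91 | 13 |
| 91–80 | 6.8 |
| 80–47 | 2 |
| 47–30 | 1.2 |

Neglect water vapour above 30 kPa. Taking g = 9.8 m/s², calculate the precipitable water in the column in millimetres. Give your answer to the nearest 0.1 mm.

PW ≈ 30.1 mm

Precipitable water is the column-integrated vapour mass per unit area: PW = (1/g) Σ q̄ Δp, with q in kg/kg and Δp in Pa (1 kg/m² of water = 1 mm).
Layer 101.3–91 kPa: Δp = 103 hPa = 10300 Pa, q̄ = 0.013 kg/kg → 0.013 × 10300 / 9.8 = 13.66 mm
Layer 91–80 kPa: Δp = 110 hPa = 11000 Pa, q̄ = 0.0068 kg/kg → 0.0068 × 11000 / 9.8 = 7.63 mm
Layer 80–47 kPa: Δp = 330 hPa = 33000 Pa, q̄ = 0.002 kg/kg → 0.002 × 33000 / 9.8 = 6.73 mm
Layer 47–30 kPa: Δp = 170 hPa = 17000 Pa, q̄ = 0.0012 kg/kg → 0.0012 × 17000 / 9.8 = 2.08 mm
PW = 13.66 + 7.63 + 6.73 + 2.08 = 30.10 ≈ 30.1 mm.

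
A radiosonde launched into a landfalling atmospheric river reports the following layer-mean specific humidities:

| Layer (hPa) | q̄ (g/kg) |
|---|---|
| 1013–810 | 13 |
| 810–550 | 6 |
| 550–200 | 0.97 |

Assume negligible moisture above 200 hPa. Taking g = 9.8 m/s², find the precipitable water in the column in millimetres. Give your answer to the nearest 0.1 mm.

PW ≈ 46.3 mm

Precipitable water is the column-integrated vapour mass per unit area: PW = (1/g) Σ q̄ Δp, with q in kg/kg and Δp in Pa (1 kg/m² of water = 1 mm).
Layer 1013–810 hPa: Δp = 203 hPa = 20300 Pa, q̄ = 0.013 kg/kg → 0.013 × 20300 / 9.8 = 26.93 mm
Layer 810–550 hPa: Δp = 260 hPa = 26000 Pa, q̄ = 0.006 kg/kg → 0.006 × 26000 / 9.8 = 15.92 mm
Layer 550–200 hPa: Δp = 350 hPa = 35000 Pa, q̄ = 0.00097 kg/kg → 0.00097 × 35000 / 9.8 = 3.46 mm
PW = 26.93 + 15.92 + 3.46 = 46.31 ≈ 46.3 mm.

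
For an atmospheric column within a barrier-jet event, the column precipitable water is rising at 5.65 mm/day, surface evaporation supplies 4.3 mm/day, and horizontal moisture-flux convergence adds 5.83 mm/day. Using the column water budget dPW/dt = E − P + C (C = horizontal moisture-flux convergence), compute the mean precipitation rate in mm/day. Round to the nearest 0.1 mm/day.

P ≈ 4.5 mm/day

dPW/dt = +5.65 mm/day.
P = E + C − dPW/dt = 4.3 + (5.83) − (+5.65) = 4.5 mm/day.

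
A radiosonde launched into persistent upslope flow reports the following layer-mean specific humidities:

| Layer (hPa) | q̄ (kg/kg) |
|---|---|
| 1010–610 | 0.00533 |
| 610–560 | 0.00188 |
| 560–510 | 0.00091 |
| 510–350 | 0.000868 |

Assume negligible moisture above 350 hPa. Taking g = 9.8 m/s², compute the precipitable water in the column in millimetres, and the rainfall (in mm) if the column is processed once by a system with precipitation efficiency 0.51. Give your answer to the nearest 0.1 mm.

PW ≈ 24.6 mm; rainfall ≈ 12.5 mm

Precipitable water is the column-integrated vapour mass per unit area: PW = (1/g) Σ q̄ Δp, with q in kg/kg and Δp in Pa (1 kg/m² of water = 1 mm).
Layer 1010–610 hPa: Δp = 400 hPa = 40000 Pa, q̄ = 0.00533 kg/kg → 0.00533 × 40000 / 9.8 = 21.76 mm
Layer 610–560 hPa: Δp = 50 hPa = 5000 Pa, q̄ = 0.00188 kg/kg → 0.00188 × 5000 / 9.8 = 0.96 mm
Layer 560–510 hPa: Δp = 50 hPa = 5000 Pa, q̄ = 0.00091 kg/kg → 0.00091 × 5000 / 9.8 = 0.46 mm
Layer 510–350 hPa: Δp = 160 hPa = 16000 Pa, q̄ = 0.000868 kg/kg → 0.000868 × 16000 / 9.8 = 1.42 mm
PW = 21.76 + 0.96 + 0.46 + 1.42 = 24.60 ≈ 24.6 mm.
Rainfall = ε × PW = 0.51 × 24.6 = 12.5 mm.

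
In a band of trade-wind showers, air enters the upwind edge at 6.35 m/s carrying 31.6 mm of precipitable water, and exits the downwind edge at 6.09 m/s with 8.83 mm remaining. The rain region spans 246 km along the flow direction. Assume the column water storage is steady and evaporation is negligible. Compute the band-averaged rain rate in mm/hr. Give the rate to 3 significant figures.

R ≈ 2.15 mm/hr

Column moisture flux per unit crosswind length is F = V × PW.
Inflow: F_in = 6.35 × 31.6 = 200.66 mm·m/s
Outflow: F_out = 6.09 × 8.83 = 53.7747 mm·m/s
Steady-state rate R = (F_in − F_out)/L = (200.66 − 53.7747) / 246000 m = 5.971e-04 mm/s.
R = 5.971e-04 × 3600 = 2.15 mm/hr.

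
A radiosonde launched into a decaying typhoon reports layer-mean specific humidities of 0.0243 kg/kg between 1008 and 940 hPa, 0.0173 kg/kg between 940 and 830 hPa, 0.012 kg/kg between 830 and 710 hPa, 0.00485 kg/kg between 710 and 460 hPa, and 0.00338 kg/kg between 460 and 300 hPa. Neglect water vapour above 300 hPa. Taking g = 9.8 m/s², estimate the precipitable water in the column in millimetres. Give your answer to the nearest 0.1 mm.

PW ≈ 68.9 mm

Precipitable water is the column-integrated vapour mass per unit area: PW = (1/g) Σ q̄ Δp, with q in kg/kg and Δp in Pa (1 kg/m² of water = 1 mm).
Layer 1008–940 hPa: Δp = 68 hPa = 6800 Pa, q̄ = 0.0243 kg/kg → 0.0243 × 6800 / 9.8 = 16.86 mm
Layer 940–830 hPa: Δp = 110 hPa = 11000 Pa, q̄ = 0.0173 kg/kg → 0.0173 × 11000 / 9.8 = 19.42 mm
Layer 830–710 hPa: Δp = 120 hPa = 12000 Pa, q̄ = 0.012 kg/kg → 0.012 × 12000 / 9.8 = 14.69 mm
Layer 710–460 hPa: Δp = 250 hPa = 25000 Pa, q̄ = 0.00485 kg/kg → 0.00485 × 25000 / 9.8 = 12.37 mm
Layer 460–300 hPa: Δp = 160 hPa = 16000 Pa, q̄ = 0.00338 kg/kg → 0.00338 × 16000 / 9.8 = 5.52 mm
PW = 16.86 + 19.42 + 14.69 + 12.37 + 5.52 = 68.86 ≈ 68.9 mm.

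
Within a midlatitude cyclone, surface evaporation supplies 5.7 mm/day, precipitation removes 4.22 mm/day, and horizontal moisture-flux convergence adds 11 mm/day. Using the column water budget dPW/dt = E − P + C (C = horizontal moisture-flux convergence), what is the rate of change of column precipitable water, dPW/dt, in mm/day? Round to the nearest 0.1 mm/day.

dPW/dt = E − P + C = 5.7 − 4.22 + (11) = 12.5 mm/day.

dPW/dt ≈ 12.5 mm/day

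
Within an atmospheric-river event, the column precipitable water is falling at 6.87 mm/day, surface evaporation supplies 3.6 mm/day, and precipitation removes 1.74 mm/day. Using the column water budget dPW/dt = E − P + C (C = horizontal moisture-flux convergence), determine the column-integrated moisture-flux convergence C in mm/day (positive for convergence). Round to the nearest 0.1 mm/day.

dPW/dt = -6.87 mm/day.
C = dPW/dt − E + P = (-6.87) − 3.6 + 1.74 = -8.7 mm/day.

C ≈ -8.7 mm/day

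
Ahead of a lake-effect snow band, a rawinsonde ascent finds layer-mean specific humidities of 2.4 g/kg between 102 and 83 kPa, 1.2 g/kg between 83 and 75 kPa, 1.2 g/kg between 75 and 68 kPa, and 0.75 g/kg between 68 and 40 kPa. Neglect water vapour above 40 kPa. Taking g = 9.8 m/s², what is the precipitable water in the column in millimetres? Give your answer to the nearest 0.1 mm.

PW ≈ 8.6 mm

Precipitable water is the column-integrated vapour mass per unit area: PW = (1/g) Σ q̄ Δp, with q in kg/kg and Δp in Pa (1 kg/m² of water = 1 mm).
Layer 102–83 kPa: Δp = 190 hPa = 19000 Pa, q̄ = 0.0024 kg/kg → 0.0024 × 19000 / 9.8 = 4.65 mm
Layer 83–75 kPa: Δp = 80 hPa = 8000 Pa, q̄ = 0.0012 kg/kg → 0.0012 × 8000 / 9.8 = 0.98 mm
Layer 75–68 kPa: Δp = 70 hPa = 7000 Pa, q̄ = 0.0012 kg/kg → 0.0012 × 7000 / 9.8 = 0.86 mm
Layer 68–40 kPa: Δp = 280 hPa = 28000 Pa, q̄ = 0.00075 kg/kg → 0.00075 × 28000 / 9.8 = 2.14 mm
PW = 4.65 + 0.98 + 0.86 + 2.14 = 8.63 ≈ 8.6 mm.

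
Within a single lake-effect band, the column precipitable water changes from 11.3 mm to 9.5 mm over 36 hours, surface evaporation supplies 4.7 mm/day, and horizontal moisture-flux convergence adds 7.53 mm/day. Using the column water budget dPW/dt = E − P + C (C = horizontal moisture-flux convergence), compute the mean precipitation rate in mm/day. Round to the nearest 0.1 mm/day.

P ≈ 13.4 mm/day

dPW/dt = (9.5 − 11.3) mm / (36/24 day) = -1.200 mm/day.
P = E + C − dPW/dt = 4.7 + (7.53) − (-1.200) = 13.4 mm/day.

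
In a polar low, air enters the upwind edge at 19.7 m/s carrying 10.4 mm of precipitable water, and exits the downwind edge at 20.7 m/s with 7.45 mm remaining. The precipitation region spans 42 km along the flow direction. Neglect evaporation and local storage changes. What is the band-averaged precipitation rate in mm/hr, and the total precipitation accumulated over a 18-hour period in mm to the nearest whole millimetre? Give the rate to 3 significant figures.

Column moisture flux per unit crosswind length is F = V × PW.
Inflow: F_in = 19.7 × 10.4 = 204.88 mm·m/s
Outflow: F_out = 20.7 × 7.45 = 154.215 mm·m/s
Steady-state rate R = (F_in − F_out)/L = (204.88 − 154.215) / 42000 m = 1.206e-03 mm/s.
R = 1.206e-03 × 3600 = 4.34 mm/hr.
Over 18 h: total = 4.34 × 18 = 78.12 ≈ 78 mm.

R ≈ 4.34 mm/hr; total ≈ 78 mm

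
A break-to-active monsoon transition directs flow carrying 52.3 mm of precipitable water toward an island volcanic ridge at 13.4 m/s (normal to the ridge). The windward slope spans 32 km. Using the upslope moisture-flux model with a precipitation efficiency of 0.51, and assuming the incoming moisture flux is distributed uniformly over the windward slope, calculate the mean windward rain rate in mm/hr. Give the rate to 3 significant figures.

Incoming column moisture flux per unit ridge length: F = V × PW = 13.4 × 52.3 = 700.82 mm·m/s.
Spread over the 32 km slope with efficiency ε = 0.51: R = ε·F/W = 0.51 × 700.82 / 32000 m = 1.117e-02 mm/s.
R = 1.117e-02 × 3600 = 40.2 mm/hr.

R ≈ 40.2 mm/hr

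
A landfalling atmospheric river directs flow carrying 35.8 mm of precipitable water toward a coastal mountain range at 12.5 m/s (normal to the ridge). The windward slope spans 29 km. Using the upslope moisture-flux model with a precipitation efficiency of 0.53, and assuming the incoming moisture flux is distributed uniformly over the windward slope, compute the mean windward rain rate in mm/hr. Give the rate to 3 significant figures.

R ≈ 29.4 mm/hr

Incoming column moisture flux per unit ridge length: F = V × PW = 12.5 × 35.8 = 447.5 mm·m/s.
Spread over the 29 km slope with efficiency ε = 0.53: R = ε·F/W = 0.53 × 447.5 / 29000 m = 8.178e-03 mm/s.
R = 8.178e-03 × 3600 = 29.4 mm/hr.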